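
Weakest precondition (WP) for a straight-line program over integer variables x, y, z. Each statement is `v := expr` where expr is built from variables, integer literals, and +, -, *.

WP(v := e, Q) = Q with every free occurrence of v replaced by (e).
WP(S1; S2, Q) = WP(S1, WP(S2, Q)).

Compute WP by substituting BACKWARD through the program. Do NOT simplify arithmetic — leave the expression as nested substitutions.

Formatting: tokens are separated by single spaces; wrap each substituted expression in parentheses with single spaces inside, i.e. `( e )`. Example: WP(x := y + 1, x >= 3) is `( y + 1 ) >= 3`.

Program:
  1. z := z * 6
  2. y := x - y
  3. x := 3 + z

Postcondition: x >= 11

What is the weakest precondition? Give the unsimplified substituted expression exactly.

post: x >= 11
stmt 3: x := 3 + z  -- replace 1 occurrence(s) of x with (3 + z)
  => ( 3 + z ) >= 11
stmt 2: y := x - y  -- replace 0 occurrence(s) of y with (x - y)
  => ( 3 + z ) >= 11
stmt 1: z := z * 6  -- replace 1 occurrence(s) of z with (z * 6)
  => ( 3 + ( z * 6 ) ) >= 11

Answer: ( 3 + ( z * 6 ) ) >= 11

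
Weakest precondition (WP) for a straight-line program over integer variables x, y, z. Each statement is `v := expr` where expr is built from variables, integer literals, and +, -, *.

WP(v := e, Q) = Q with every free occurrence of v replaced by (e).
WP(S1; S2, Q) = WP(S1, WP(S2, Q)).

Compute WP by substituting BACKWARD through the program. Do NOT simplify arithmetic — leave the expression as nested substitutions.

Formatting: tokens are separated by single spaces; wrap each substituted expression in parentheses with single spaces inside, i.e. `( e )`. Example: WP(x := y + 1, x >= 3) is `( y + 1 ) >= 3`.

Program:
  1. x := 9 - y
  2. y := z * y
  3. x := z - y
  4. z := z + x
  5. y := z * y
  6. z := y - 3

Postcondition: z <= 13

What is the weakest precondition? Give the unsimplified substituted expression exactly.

post: z <= 13
stmt 6: z := y - 3  -- replace 1 occurrence(s) of z with (y - 3)
  => ( y - 3 ) <= 13
stmt 5: y := z * y  -- replace 1 occurrence(s) of y with (z * y)
  => ( ( z * y ) - 3 ) <= 13
stmt 4: z := z + x  -- replace 1 occurrence(s) of z with (z + x)
  => ( ( ( z + x ) * y ) - 3 ) <= 13
stmt 3: x := z - y  -- replace 1 occurrence(s) of x with (z - y)
  => ( ( ( z + ( z - y ) ) * y ) - 3 ) <= 13
stmt 2: y := z * y  -- replace 2 occurrence(s) of y with (z * y)
  => ( ( ( z + ( z - ( z * y ) ) ) * ( z * y ) ) - 3 ) <= 13
stmt 1: x := 9 - y  -- replace 0 occurrence(s) of x with (9 - y)
  => ( ( ( z + ( z - ( z * y ) ) ) * ( z * y ) ) - 3 ) <= 13

Answer: ( ( ( z + ( z - ( z * y ) ) ) * ( z * y ) ) - 3 ) <= 13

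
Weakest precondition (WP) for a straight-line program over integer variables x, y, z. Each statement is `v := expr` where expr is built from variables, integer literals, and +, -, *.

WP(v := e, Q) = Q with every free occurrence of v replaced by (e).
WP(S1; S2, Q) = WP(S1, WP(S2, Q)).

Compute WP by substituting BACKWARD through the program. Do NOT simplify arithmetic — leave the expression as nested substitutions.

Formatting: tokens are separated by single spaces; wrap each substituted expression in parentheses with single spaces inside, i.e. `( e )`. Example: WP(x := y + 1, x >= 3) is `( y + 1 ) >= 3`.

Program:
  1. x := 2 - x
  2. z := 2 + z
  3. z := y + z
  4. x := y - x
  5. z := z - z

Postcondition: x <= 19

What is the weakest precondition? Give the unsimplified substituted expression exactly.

Answer: ( y - ( 2 - x ) ) <= 19

Derivation:
post: x <= 19
stmt 5: z := z - z  -- replace 0 occurrence(s) of z with (z - z)
  => x <= 19
stmt 4: x := y - x  -- replace 1 occurrence(s) of x with (y - x)
  => ( y - x ) <= 19
stmt 3: z := y + z  -- replace 0 occurrence(s) of z with (y + z)
  => ( y - x ) <= 19
stmt 2: z := 2 + z  -- replace 0 occurrence(s) of z with (2 + z)
  => ( y - x ) <= 19
stmt 1: x := 2 - x  -- replace 1 occurrence(s) of x with (2 - x)
  => ( y - ( 2 - x ) ) <= 19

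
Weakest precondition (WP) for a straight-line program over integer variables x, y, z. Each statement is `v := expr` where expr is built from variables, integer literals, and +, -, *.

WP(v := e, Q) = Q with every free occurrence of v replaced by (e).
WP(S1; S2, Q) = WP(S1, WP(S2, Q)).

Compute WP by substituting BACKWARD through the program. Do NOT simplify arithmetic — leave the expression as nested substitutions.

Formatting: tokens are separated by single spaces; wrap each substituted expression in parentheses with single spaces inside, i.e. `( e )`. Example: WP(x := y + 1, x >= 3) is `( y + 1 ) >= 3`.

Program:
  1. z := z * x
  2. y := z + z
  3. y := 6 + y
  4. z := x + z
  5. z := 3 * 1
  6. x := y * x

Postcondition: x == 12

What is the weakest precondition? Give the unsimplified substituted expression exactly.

Answer: ( ( 6 + ( ( z * x ) + ( z * x ) ) ) * x ) == 12

Derivation:
post: x == 12
stmt 6: x := y * x  -- replace 1 occurrence(s) of x with (y * x)
  => ( y * x ) == 12
stmt 5: z := 3 * 1  -- replace 0 occurrence(s) of z with (3 * 1)
  => ( y * x ) == 12
stmt 4: z := x + z  -- replace 0 occurrence(s) of z with (x + z)
  => ( y * x ) == 12
stmt 3: y := 6 + y  -- replace 1 occurrence(s) of y with (6 + y)
  => ( ( 6 + y ) * x ) == 12
stmt 2: y := z + z  -- replace 1 occurrence(s) of y with (z + z)
  => ( ( 6 + ( z + z ) ) * x ) == 12
stmt 1: z := z * x  -- replace 2 occurrence(s) of z with (z * x)
  => ( ( 6 + ( ( z * x ) + ( z * x ) ) ) * x ) == 12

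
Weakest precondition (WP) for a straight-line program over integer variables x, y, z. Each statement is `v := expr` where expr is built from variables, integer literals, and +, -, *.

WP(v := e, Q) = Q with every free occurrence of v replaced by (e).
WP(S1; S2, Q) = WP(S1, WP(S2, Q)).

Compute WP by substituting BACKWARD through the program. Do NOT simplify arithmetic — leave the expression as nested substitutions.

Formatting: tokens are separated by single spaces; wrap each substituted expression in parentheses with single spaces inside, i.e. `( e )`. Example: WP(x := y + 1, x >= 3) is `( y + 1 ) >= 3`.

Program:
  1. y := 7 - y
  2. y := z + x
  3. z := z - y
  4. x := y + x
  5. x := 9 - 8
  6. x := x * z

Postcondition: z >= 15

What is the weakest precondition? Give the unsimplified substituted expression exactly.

Answer: ( z - ( z + x ) ) >= 15

Derivation:
post: z >= 15
stmt 6: x := x * z  -- replace 0 occurrence(s) of x with (x * z)
  => z >= 15
stmt 5: x := 9 - 8  -- replace 0 occurrence(s) of x with (9 - 8)
  => z >= 15
stmt 4: x := y + x  -- replace 0 occurrence(s) of x with (y + x)
  => z >= 15
stmt 3: z := z - y  -- replace 1 occurrence(s) of z with (z - y)
  => ( z - y ) >= 15
stmt 2: y := z + x  -- replace 1 occurrence(s) of y with (z + x)
  => ( z - ( z + x ) ) >= 15
stmt 1: y := 7 - y  -- replace 0 occurrence(s) of y with (7 - y)
  => ( z - ( z + x ) ) >= 15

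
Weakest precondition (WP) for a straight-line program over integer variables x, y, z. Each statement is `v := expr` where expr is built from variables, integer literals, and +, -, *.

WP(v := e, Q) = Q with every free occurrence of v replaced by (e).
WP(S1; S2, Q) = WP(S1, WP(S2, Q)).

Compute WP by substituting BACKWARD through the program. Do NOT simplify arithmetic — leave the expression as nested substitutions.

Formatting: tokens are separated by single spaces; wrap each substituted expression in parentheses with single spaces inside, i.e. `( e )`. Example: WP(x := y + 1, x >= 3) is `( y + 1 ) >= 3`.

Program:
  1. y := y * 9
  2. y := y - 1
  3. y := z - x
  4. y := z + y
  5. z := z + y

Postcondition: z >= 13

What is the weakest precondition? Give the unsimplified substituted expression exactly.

Answer: ( z + ( z + ( z - x ) ) ) >= 13

Derivation:
post: z >= 13
stmt 5: z := z + y  -- replace 1 occurrence(s) of z with (z + y)
  => ( z + y ) >= 13
stmt 4: y := z + y  -- replace 1 occurrence(s) of y with (z + y)
  => ( z + ( z + y ) ) >= 13
stmt 3: y := z - x  -- replace 1 occurrence(s) of y with (z - x)
  => ( z + ( z + ( z - x ) ) ) >= 13
stmt 2: y := y - 1  -- replace 0 occurrence(s) of y with (y - 1)
  => ( z + ( z + ( z - x ) ) ) >= 13
stmt 1: y := y * 9  -- replace 0 occurrence(s) of y with (y * 9)
  => ( z + ( z + ( z - x ) ) ) >= 13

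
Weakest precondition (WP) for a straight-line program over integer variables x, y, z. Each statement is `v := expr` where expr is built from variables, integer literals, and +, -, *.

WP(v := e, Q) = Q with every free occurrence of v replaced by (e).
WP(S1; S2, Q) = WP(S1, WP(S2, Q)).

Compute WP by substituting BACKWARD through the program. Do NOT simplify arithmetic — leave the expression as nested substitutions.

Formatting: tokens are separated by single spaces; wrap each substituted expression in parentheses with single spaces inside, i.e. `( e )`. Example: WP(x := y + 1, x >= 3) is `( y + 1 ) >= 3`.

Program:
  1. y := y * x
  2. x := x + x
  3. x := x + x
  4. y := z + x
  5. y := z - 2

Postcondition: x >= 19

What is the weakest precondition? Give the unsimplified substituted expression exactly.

Answer: ( ( x + x ) + ( x + x ) ) >= 19

Derivation:
post: x >= 19
stmt 5: y := z - 2  -- replace 0 occurrence(s) of y with (z - 2)
  => x >= 19
stmt 4: y := z + x  -- replace 0 occurrence(s) of y with (z + x)
  => x >= 19
stmt 3: x := x + x  -- replace 1 occurrence(s) of x with (x + x)
  => ( x + x ) >= 19
stmt 2: x := x + x  -- replace 2 occurrence(s) of x with (x + x)
  => ( ( x + x ) + ( x + x ) ) >= 19
stmt 1: y := y * x  -- replace 0 occurrence(s) of y with (y * x)
  => ( ( x + x ) + ( x + x ) ) >= 19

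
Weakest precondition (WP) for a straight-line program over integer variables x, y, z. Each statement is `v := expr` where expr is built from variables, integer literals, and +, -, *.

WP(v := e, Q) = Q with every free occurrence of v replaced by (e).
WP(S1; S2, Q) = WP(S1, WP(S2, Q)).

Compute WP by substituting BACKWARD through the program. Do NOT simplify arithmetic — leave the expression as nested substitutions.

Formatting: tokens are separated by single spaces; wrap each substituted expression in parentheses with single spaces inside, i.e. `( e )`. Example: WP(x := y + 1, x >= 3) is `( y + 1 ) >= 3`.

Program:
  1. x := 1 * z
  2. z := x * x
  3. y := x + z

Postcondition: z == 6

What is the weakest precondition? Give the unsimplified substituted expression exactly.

Answer: ( ( 1 * z ) * ( 1 * z ) ) == 6

Derivation:
post: z == 6
stmt 3: y := x + z  -- replace 0 occurrence(s) of y with (x + z)
  => z == 6
stmt 2: z := x * x  -- replace 1 occurrence(s) of z with (x * x)
  => ( x * x ) == 6
stmt 1: x := 1 * z  -- replace 2 occurrence(s) of x with (1 * z)
  => ( ( 1 * z ) * ( 1 * z ) ) == 6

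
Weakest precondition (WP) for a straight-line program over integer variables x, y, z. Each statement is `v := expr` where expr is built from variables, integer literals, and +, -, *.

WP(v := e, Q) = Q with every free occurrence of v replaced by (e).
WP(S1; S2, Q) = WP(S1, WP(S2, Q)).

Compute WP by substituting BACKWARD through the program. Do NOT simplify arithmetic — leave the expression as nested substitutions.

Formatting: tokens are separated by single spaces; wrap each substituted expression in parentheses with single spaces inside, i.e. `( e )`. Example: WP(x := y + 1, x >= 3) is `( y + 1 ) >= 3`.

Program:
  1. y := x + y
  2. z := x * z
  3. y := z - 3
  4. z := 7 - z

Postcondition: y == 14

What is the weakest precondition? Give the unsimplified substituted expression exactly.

Answer: ( ( x * z ) - 3 ) == 14

Derivation:
post: y == 14
stmt 4: z := 7 - z  -- replace 0 occurrence(s) of z with (7 - z)
  => y == 14
stmt 3: y := z - 3  -- replace 1 occurrence(s) of y with (z - 3)
  => ( z - 3 ) == 14
stmt 2: z := x * z  -- replace 1 occurrence(s) of z with (x * z)
  => ( ( x * z ) - 3 ) == 14
stmt 1: y := x + y  -- replace 0 occurrence(s) of y with (x + y)
  => ( ( x * z ) - 3 ) == 14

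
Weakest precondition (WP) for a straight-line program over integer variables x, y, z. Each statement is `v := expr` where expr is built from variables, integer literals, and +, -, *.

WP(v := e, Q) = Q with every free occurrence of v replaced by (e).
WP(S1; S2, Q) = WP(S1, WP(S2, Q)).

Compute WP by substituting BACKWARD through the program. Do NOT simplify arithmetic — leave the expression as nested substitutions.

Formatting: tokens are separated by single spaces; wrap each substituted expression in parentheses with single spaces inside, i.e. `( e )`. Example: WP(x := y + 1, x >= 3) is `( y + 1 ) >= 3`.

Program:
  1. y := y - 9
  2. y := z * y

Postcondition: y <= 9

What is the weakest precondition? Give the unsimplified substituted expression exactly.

Answer: ( z * ( y - 9 ) ) <= 9

Derivation:
post: y <= 9
stmt 2: y := z * y  -- replace 1 occurrence(s) of y with (z * y)
  => ( z * y ) <= 9
stmt 1: y := y - 9  -- replace 1 occurrence(s) of y with (y - 9)
  => ( z * ( y - 9 ) ) <= 9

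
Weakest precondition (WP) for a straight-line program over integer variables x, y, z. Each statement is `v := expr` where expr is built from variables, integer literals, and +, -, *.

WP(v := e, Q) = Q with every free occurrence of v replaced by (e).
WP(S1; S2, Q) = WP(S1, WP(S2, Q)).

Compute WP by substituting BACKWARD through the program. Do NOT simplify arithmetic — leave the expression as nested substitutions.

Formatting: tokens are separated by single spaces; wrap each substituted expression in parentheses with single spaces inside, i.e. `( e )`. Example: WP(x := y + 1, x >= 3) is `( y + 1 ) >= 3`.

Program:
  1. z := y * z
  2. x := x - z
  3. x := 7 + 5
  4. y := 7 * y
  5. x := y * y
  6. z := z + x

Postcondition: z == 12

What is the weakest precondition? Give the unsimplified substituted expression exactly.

post: z == 12
stmt 6: z := z + x  -- replace 1 occurrence(s) of z with (z + x)
  => ( z + x ) == 12
stmt 5: x := y * y  -- replace 1 occurrence(s) of x with (y * y)
  => ( z + ( y * y ) ) == 12
stmt 4: y := 7 * y  -- replace 2 occurrence(s) of y with (7 * y)
  => ( z + ( ( 7 * y ) * ( 7 * y ) ) ) == 12
stmt 3: x := 7 + 5  -- replace 0 occurrence(s) of x with (7 + 5)
  => ( z + ( ( 7 * y ) * ( 7 * y ) ) ) == 12
stmt 2: x := x - z  -- replace 0 occurrence(s) of x with (x - z)
  => ( z + ( ( 7 * y ) * ( 7 * y ) ) ) == 12
stmt 1: z := y * z  -- replace 1 occurrence(s) of z with (y * z)
  => ( ( y * z ) + ( ( 7 * y ) * ( 7 * y ) ) ) == 12

Answer: ( ( y * z ) + ( ( 7 * y ) * ( 7 * y ) ) ) == 12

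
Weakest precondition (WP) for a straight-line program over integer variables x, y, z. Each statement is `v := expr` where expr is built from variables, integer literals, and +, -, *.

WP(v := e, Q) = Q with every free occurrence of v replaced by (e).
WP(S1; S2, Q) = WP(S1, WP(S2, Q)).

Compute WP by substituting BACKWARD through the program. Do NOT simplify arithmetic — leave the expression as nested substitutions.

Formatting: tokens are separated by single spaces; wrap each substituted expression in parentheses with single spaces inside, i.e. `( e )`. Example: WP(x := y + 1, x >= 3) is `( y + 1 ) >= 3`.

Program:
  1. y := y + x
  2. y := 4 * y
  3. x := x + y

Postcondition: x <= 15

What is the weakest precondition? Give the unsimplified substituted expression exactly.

Answer: ( x + ( 4 * ( y + x ) ) ) <= 15

Derivation:
post: x <= 15
stmt 3: x := x + y  -- replace 1 occurrence(s) of x with (x + y)
  => ( x + y ) <= 15
stmt 2: y := 4 * y  -- replace 1 occurrence(s) of y with (4 * y)
  => ( x + ( 4 * y ) ) <= 15
stmt 1: y := y + x  -- replace 1 occurrence(s) of y with (y + x)
  => ( x + ( 4 * ( y + x ) ) ) <= 15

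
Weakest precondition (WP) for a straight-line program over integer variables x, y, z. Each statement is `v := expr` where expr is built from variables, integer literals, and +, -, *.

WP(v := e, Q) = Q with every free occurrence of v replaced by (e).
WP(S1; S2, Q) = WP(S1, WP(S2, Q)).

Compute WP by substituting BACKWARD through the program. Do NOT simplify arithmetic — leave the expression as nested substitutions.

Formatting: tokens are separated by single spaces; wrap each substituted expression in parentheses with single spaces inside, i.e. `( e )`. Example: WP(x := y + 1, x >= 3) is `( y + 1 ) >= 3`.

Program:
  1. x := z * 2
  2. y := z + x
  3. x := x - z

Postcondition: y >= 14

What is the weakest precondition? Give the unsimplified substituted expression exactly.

Answer: ( z + ( z * 2 ) ) >= 14

Derivation:
post: y >= 14
stmt 3: x := x - z  -- replace 0 occurrence(s) of x with (x - z)
  => y >= 14
stmt 2: y := z + x  -- replace 1 occurrence(s) of y with (z + x)
  => ( z + x ) >= 14
stmt 1: x := z * 2  -- replace 1 occurrence(s) of x with (z * 2)
  => ( z + ( z * 2 ) ) >= 14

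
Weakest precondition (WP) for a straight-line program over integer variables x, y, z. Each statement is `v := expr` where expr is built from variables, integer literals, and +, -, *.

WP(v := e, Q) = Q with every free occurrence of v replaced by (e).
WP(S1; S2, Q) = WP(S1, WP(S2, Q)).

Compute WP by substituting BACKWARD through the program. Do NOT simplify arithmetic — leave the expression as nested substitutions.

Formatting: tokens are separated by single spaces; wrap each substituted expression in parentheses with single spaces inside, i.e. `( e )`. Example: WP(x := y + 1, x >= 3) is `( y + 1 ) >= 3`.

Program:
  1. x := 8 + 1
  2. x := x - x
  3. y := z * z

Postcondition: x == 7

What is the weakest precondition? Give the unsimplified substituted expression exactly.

post: x == 7
stmt 3: y := z * z  -- replace 0 occurrence(s) of y with (z * z)
  => x == 7
stmt 2: x := x - x  -- replace 1 occurrence(s) of x with (x - x)
  => ( x - x ) == 7
stmt 1: x := 8 + 1  -- replace 2 occurrence(s) of x with (8 + 1)
  => ( ( 8 + 1 ) - ( 8 + 1 ) ) == 7

Answer: ( ( 8 + 1 ) - ( 8 + 1 ) ) == 7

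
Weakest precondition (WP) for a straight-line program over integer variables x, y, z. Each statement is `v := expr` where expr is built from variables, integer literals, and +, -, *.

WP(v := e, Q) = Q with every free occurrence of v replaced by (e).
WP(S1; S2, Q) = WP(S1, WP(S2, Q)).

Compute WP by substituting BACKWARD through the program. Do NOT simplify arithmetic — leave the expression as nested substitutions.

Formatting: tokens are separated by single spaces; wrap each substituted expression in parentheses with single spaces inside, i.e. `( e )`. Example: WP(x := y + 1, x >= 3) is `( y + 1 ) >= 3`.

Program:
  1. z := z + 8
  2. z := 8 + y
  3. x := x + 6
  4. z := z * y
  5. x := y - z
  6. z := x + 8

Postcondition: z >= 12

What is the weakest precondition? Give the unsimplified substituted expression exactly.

Answer: ( ( y - ( ( 8 + y ) * y ) ) + 8 ) >= 12

Derivation:
post: z >= 12
stmt 6: z := x + 8  -- replace 1 occurrence(s) of z with (x + 8)
  => ( x + 8 ) >= 12
stmt 5: x := y - z  -- replace 1 occurrence(s) of x with (y - z)
  => ( ( y - z ) + 8 ) >= 12
stmt 4: z := z * y  -- replace 1 occurrence(s) of z with (z * y)
  => ( ( y - ( z * y ) ) + 8 ) >= 12
stmt 3: x := x + 6  -- replace 0 occurrence(s) of x with (x + 6)
  => ( ( y - ( z * y ) ) + 8 ) >= 12
stmt 2: z := 8 + y  -- replace 1 occurrence(s) of z with (8 + y)
  => ( ( y - ( ( 8 + y ) * y ) ) + 8 ) >= 12
stmt 1: z := z + 8  -- replace 0 occurrence(s) of z with (z + 8)
  => ( ( y - ( ( 8 + y ) * y ) ) + 8 ) >= 12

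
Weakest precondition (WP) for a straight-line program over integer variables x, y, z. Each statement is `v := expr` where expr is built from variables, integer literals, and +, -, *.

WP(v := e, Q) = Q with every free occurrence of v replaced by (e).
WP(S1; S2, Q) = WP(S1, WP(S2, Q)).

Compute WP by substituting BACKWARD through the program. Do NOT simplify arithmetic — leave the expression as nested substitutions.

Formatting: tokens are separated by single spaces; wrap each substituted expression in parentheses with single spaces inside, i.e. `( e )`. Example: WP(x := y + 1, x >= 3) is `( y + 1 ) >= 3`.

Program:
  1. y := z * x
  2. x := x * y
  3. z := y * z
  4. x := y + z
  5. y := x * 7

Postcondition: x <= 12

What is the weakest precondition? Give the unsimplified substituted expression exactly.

Answer: ( ( z * x ) + ( ( z * x ) * z ) ) <= 12

Derivation:
post: x <= 12
stmt 5: y := x * 7  -- replace 0 occurrence(s) of y with (x * 7)
  => x <= 12
stmt 4: x := y + z  -- replace 1 occurrence(s) of x with (y + z)
  => ( y + z ) <= 12
stmt 3: z := y * z  -- replace 1 occurrence(s) of z with (y * z)
  => ( y + ( y * z ) ) <= 12
stmt 2: x := x * y  -- replace 0 occurrence(s) of x with (x * y)
  => ( y + ( y * z ) ) <= 12
stmt 1: y := z * x  -- replace 2 occurrence(s) of y with (z * x)
  => ( ( z * x ) + ( ( z * x ) * z ) ) <= 12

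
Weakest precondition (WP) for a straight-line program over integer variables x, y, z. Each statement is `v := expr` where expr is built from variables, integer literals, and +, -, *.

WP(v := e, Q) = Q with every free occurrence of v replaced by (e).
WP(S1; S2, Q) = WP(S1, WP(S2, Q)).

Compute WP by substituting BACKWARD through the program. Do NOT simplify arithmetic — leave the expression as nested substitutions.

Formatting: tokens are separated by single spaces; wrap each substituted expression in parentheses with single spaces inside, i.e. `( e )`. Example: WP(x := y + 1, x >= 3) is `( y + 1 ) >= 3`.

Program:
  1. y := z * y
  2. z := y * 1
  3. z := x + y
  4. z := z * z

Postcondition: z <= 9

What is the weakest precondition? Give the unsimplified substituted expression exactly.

post: z <= 9
stmt 4: z := z * z  -- replace 1 occurrence(s) of z with (z * z)
  => ( z * z ) <= 9
stmt 3: z := x + y  -- replace 2 occurrence(s) of z with (x + y)
  => ( ( x + y ) * ( x + y ) ) <= 9
stmt 2: z := y * 1  -- replace 0 occurrence(s) of z with (y * 1)
  => ( ( x + y ) * ( x + y ) ) <= 9
stmt 1: y := z * y  -- replace 2 occurrence(s) of y with (z * y)
  => ( ( x + ( z * y ) ) * ( x + ( z * y ) ) ) <= 9

Answer: ( ( x + ( z * y ) ) * ( x + ( z * y ) ) ) <= 9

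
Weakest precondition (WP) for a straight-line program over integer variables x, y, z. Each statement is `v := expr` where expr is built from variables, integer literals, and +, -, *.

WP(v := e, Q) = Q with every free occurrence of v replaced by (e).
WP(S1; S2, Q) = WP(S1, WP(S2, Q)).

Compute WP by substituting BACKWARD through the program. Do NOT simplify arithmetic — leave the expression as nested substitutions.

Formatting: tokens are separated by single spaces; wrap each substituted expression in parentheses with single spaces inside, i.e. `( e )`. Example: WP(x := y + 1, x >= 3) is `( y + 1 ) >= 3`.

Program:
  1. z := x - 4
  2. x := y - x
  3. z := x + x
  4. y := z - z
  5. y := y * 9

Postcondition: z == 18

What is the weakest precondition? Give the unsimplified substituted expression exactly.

post: z == 18
stmt 5: y := y * 9  -- replace 0 occurrence(s) of y with (y * 9)
  => z == 18
stmt 4: y := z - z  -- replace 0 occurrence(s) of y with (z - z)
  => z == 18
stmt 3: z := x + x  -- replace 1 occurrence(s) of z with (x + x)
  => ( x + x ) == 18
stmt 2: x := y - x  -- replace 2 occurrence(s) of x with (y - x)
  => ( ( y - x ) + ( y - x ) ) == 18
stmt 1: z := x - 4  -- replace 0 occurrence(s) of z with (x - 4)
  => ( ( y - x ) + ( y - x ) ) == 18

Answer: ( ( y - x ) + ( y - x ) ) == 18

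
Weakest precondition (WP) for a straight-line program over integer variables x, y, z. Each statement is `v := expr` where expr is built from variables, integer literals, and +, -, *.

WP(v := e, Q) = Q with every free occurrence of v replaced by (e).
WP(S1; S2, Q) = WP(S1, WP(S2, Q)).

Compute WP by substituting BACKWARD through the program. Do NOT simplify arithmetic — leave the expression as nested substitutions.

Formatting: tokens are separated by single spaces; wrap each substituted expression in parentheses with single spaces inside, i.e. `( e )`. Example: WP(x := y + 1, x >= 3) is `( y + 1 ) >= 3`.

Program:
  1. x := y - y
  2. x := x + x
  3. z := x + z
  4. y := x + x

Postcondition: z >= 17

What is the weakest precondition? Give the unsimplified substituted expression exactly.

post: z >= 17
stmt 4: y := x + x  -- replace 0 occurrence(s) of y with (x + x)
  => z >= 17
stmt 3: z := x + z  -- replace 1 occurrence(s) of z with (x + z)
  => ( x + z ) >= 17
stmt 2: x := x + x  -- replace 1 occurrence(s) of x with (x + x)
  => ( ( x + x ) + z ) >= 17
stmt 1: x := y - y  -- replace 2 occurrence(s) of x with (y - y)
  => ( ( ( y - y ) + ( y - y ) ) + z ) >= 17

Answer: ( ( ( y - y ) + ( y - y ) ) + z ) >= 17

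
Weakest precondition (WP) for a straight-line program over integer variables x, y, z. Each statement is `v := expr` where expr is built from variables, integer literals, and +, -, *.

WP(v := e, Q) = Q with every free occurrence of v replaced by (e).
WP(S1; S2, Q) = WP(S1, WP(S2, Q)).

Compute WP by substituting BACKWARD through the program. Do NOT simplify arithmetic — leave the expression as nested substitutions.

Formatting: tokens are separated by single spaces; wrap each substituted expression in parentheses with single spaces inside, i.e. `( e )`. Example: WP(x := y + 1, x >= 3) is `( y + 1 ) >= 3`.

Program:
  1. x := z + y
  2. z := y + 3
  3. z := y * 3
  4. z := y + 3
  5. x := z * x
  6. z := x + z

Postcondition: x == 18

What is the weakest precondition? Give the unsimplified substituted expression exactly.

post: x == 18
stmt 6: z := x + z  -- replace 0 occurrence(s) of z with (x + z)
  => x == 18
stmt 5: x := z * x  -- replace 1 occurrence(s) of x with (z * x)
  => ( z * x ) == 18
stmt 4: z := y + 3  -- replace 1 occurrence(s) of z with (y + 3)
  => ( ( y + 3 ) * x ) == 18
stmt 3: z := y * 3  -- replace 0 occurrence(s) of z with (y * 3)
  => ( ( y + 3 ) * x ) == 18
stmt 2: z := y + 3  -- replace 0 occurrence(s) of z with (y + 3)
  => ( ( y + 3 ) * x ) == 18
stmt 1: x := z + y  -- replace 1 occurrence(s) of x with (z + y)
  => ( ( y + 3 ) * ( z + y ) ) == 18

Answer: ( ( y + 3 ) * ( z + y ) ) == 18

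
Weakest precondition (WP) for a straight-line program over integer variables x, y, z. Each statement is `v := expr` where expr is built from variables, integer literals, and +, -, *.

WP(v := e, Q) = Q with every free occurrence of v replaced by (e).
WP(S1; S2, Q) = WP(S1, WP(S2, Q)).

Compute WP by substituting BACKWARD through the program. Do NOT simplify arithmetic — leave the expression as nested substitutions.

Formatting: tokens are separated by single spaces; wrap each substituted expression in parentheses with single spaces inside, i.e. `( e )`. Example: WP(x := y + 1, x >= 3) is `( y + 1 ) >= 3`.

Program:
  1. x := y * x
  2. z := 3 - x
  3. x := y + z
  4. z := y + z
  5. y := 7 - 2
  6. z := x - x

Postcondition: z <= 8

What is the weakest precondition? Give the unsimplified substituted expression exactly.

post: z <= 8
stmt 6: z := x - x  -- replace 1 occurrence(s) of z with (x - x)
  => ( x - x ) <= 8
stmt 5: y := 7 - 2  -- replace 0 occurrence(s) of y with (7 - 2)
  => ( x - x ) <= 8
stmt 4: z := y + z  -- replace 0 occurrence(s) of z with (y + z)
  => ( x - x ) <= 8
stmt 3: x := y + z  -- replace 2 occurrence(s) of x with (y + z)
  => ( ( y + z ) - ( y + z ) ) <= 8
stmt 2: z := 3 - x  -- replace 2 occurrence(s) of z with (3 - x)
  => ( ( y + ( 3 - x ) ) - ( y + ( 3 - x ) ) ) <= 8
stmt 1: x := y * x  -- replace 2 occurrence(s) of x with (y * x)
  => ( ( y + ( 3 - ( y * x ) ) ) - ( y + ( 3 - ( y * x ) ) ) ) <= 8

Answer: ( ( y + ( 3 - ( y * x ) ) ) - ( y + ( 3 - ( y * x ) ) ) ) <= 8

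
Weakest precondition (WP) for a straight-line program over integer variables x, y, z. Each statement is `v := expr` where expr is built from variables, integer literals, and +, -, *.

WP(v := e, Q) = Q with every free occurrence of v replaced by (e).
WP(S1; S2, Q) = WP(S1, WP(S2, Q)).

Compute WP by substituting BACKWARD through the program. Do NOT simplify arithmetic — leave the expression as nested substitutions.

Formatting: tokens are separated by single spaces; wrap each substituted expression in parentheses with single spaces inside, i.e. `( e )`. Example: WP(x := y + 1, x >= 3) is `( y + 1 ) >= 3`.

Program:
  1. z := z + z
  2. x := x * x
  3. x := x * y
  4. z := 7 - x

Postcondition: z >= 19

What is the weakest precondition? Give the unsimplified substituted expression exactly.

Answer: ( 7 - ( ( x * x ) * y ) ) >= 19

Derivation:
post: z >= 19
stmt 4: z := 7 - x  -- replace 1 occurrence(s) of z with (7 - x)
  => ( 7 - x ) >= 19
stmt 3: x := x * y  -- replace 1 occurrence(s) of x with (x * y)
  => ( 7 - ( x * y ) ) >= 19
stmt 2: x := x * x  -- replace 1 occurrence(s) of x with (x * x)
  => ( 7 - ( ( x * x ) * y ) ) >= 19
stmt 1: z := z + z  -- replace 0 occurrence(s) of z with (z + z)
  => ( 7 - ( ( x * x ) * y ) ) >= 19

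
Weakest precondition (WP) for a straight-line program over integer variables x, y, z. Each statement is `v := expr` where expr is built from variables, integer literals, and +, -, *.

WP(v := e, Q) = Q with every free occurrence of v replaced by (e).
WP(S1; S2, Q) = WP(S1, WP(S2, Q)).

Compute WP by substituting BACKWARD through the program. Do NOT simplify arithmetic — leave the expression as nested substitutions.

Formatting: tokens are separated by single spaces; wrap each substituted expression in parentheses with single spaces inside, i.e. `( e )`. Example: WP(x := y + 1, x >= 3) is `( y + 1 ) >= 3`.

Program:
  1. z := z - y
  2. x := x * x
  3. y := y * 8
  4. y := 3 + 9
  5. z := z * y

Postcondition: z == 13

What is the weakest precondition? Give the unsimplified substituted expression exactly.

Answer: ( ( z - y ) * ( 3 + 9 ) ) == 13

Derivation:
post: z == 13
stmt 5: z := z * y  -- replace 1 occurrence(s) of z with (z * y)
  => ( z * y ) == 13
stmt 4: y := 3 + 9  -- replace 1 occurrence(s) of y with (3 + 9)
  => ( z * ( 3 + 9 ) ) == 13
stmt 3: y := y * 8  -- replace 0 occurrence(s) of y with (y * 8)
  => ( z * ( 3 + 9 ) ) == 13
stmt 2: x := x * x  -- replace 0 occurrence(s) of x with (x * x)
  => ( z * ( 3 + 9 ) ) == 13
stmt 1: z := z - y  -- replace 1 occurrence(s) of z with (z - y)
  => ( ( z - y ) * ( 3 + 9 ) ) == 13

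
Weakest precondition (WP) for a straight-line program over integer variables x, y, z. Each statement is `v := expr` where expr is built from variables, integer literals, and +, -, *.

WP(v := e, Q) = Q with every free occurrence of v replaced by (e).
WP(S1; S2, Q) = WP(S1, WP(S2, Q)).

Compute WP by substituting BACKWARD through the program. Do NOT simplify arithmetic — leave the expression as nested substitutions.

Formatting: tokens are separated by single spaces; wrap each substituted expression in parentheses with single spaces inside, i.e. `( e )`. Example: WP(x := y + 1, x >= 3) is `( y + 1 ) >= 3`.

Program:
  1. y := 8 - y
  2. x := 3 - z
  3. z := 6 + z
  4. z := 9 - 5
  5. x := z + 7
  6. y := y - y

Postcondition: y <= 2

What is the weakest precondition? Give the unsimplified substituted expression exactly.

Answer: ( ( 8 - y ) - ( 8 - y ) ) <= 2

Derivation:
post: y <= 2
stmt 6: y := y - y  -- replace 1 occurrence(s) of y with (y - y)
  => ( y - y ) <= 2
stmt 5: x := z + 7  -- replace 0 occurrence(s) of x with (z + 7)
  => ( y - y ) <= 2
stmt 4: z := 9 - 5  -- replace 0 occurrence(s) of z with (9 - 5)
  => ( y - y ) <= 2
stmt 3: z := 6 + z  -- replace 0 occurrence(s) of z with (6 + z)
  => ( y - y ) <= 2
stmt 2: x := 3 - z  -- replace 0 occurrence(s) of x with (3 - z)
  => ( y - y ) <= 2
stmt 1: y := 8 - y  -- replace 2 occurrence(s) of y with (8 - y)
  => ( ( 8 - y ) - ( 8 - y ) ) <= 2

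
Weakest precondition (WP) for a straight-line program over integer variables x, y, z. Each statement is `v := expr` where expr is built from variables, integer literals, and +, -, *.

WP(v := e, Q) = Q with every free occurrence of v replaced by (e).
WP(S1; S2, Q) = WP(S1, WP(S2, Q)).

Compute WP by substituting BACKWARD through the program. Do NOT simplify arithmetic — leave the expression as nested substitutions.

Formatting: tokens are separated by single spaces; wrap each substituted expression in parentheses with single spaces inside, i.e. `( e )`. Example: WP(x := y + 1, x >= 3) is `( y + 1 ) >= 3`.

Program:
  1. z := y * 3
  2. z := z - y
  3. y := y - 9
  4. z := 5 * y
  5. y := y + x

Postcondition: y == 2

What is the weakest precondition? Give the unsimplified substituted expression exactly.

Answer: ( ( y - 9 ) + x ) == 2

Derivation:
post: y == 2
stmt 5: y := y + x  -- replace 1 occurrence(s) of y with (y + x)
  => ( y + x ) == 2
stmt 4: z := 5 * y  -- replace 0 occurrence(s) of z with (5 * y)
  => ( y + x ) == 2
stmt 3: y := y - 9  -- replace 1 occurrence(s) of y with (y - 9)
  => ( ( y - 9 ) + x ) == 2
stmt 2: z := z - y  -- replace 0 occurrence(s) of z with (z - y)
  => ( ( y - 9 ) + x ) == 2
stmt 1: z := y * 3  -- replace 0 occurrence(s) of z with (y * 3)
  => ( ( y - 9 ) + x ) == 2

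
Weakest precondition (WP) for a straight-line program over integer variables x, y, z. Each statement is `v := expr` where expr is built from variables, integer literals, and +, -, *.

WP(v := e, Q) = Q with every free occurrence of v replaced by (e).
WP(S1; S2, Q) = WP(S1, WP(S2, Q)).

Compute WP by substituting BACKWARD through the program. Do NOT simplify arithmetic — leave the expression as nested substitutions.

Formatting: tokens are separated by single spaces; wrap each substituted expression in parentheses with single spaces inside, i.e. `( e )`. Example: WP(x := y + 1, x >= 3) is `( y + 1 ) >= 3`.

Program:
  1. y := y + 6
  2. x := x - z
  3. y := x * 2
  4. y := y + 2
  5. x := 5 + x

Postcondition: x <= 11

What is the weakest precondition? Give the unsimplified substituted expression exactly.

post: x <= 11
stmt 5: x := 5 + x  -- replace 1 occurrence(s) of x with (5 + x)
  => ( 5 + x ) <= 11
stmt 4: y := y + 2  -- replace 0 occurrence(s) of y with (y + 2)
  => ( 5 + x ) <= 11
stmt 3: y := x * 2  -- replace 0 occurrence(s) of y with (x * 2)
  => ( 5 + x ) <= 11
stmt 2: x := x - z  -- replace 1 occurrence(s) of x with (x - z)
  => ( 5 + ( x - z ) ) <= 11
stmt 1: y := y + 6  -- replace 0 occurrence(s) of y with (y + 6)
  => ( 5 + ( x - z ) ) <= 11

Answer: ( 5 + ( x - z ) ) <= 11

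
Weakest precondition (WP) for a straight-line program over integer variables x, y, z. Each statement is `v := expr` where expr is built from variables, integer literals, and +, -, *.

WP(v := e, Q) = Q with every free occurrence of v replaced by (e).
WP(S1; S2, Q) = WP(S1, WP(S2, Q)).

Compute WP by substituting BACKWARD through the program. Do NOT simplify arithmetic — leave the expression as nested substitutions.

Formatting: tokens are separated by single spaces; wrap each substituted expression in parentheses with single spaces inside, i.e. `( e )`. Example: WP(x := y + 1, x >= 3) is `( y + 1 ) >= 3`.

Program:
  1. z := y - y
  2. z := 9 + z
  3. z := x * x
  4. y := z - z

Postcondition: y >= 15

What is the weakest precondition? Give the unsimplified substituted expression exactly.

post: y >= 15
stmt 4: y := z - z  -- replace 1 occurrence(s) of y with (z - z)
  => ( z - z ) >= 15
stmt 3: z := x * x  -- replace 2 occurrence(s) of z with (x * x)
  => ( ( x * x ) - ( x * x ) ) >= 15
stmt 2: z := 9 + z  -- replace 0 occurrence(s) of z with (9 + z)
  => ( ( x * x ) - ( x * x ) ) >= 15
stmt 1: z := y - y  -- replace 0 occurrence(s) of z with (y - y)
  => ( ( x * x ) - ( x * x ) ) >= 15

Answer: ( ( x * x ) - ( x * x ) ) >= 15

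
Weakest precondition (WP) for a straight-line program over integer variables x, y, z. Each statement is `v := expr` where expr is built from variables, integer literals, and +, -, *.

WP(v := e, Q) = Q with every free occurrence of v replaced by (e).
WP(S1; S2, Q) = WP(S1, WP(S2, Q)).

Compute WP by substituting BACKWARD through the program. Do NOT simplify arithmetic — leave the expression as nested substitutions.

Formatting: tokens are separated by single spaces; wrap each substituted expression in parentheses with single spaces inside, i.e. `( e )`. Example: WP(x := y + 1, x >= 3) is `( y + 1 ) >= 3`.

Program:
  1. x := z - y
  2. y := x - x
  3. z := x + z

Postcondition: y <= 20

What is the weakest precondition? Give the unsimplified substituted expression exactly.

Answer: ( ( z - y ) - ( z - y ) ) <= 20

Derivation:
post: y <= 20
stmt 3: z := x + z  -- replace 0 occurrence(s) of z with (x + z)
  => y <= 20
stmt 2: y := x - x  -- replace 1 occurrence(s) of y with (x - x)
  => ( x - x ) <= 20
stmt 1: x := z - y  -- replace 2 occurrence(s) of x with (z - y)
  => ( ( z - y ) - ( z - y ) ) <= 20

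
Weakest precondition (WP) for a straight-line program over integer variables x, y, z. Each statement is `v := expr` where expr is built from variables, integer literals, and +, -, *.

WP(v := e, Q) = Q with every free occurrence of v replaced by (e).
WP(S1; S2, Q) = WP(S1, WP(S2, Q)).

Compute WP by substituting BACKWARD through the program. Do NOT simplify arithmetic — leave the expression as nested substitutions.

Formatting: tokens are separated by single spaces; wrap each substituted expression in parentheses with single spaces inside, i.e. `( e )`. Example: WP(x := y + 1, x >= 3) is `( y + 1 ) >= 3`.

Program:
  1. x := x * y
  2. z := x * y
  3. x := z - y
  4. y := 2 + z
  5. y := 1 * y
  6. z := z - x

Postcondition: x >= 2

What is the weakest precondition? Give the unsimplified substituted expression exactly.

Answer: ( ( ( x * y ) * y ) - y ) >= 2

Derivation:
post: x >= 2
stmt 6: z := z - x  -- replace 0 occurrence(s) of z with (z - x)
  => x >= 2
stmt 5: y := 1 * y  -- replace 0 occurrence(s) of y with (1 * y)
  => x >= 2
stmt 4: y := 2 + z  -- replace 0 occurrence(s) of y with (2 + z)
  => x >= 2
stmt 3: x := z - y  -- replace 1 occurrence(s) of x with (z - y)
  => ( z - y ) >= 2
stmt 2: z := x * y  -- replace 1 occurrence(s) of z with (x * y)
  => ( ( x * y ) - y ) >= 2
stmt 1: x := x * y  -- replace 1 occurrence(s) of x with (x * y)
  => ( ( ( x * y ) * y ) - y ) >= 2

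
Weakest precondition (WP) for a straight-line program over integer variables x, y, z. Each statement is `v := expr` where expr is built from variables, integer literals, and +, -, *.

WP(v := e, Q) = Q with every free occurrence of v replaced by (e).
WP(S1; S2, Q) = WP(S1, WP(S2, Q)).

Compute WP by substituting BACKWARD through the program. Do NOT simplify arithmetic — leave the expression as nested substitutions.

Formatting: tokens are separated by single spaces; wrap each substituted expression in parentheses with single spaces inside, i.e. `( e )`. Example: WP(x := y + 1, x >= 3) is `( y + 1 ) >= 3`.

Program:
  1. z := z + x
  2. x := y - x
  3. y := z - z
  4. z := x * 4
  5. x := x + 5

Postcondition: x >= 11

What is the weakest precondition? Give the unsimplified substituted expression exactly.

post: x >= 11
stmt 5: x := x + 5  -- replace 1 occurrence(s) of x with (x + 5)
  => ( x + 5 ) >= 11
stmt 4: z := x * 4  -- replace 0 occurrence(s) of z with (x * 4)
  => ( x + 5 ) >= 11
stmt 3: y := z - z  -- replace 0 occurrence(s) of y with (z - z)
  => ( x + 5 ) >= 11
stmt 2: x := y - x  -- replace 1 occurrence(s) of x with (y - x)
  => ( ( y - x ) + 5 ) >= 11
stmt 1: z := z + x  -- replace 0 occurrence(s) of z with (z + x)
  => ( ( y - x ) + 5 ) >= 11

Answer: ( ( y - x ) + 5 ) >= 11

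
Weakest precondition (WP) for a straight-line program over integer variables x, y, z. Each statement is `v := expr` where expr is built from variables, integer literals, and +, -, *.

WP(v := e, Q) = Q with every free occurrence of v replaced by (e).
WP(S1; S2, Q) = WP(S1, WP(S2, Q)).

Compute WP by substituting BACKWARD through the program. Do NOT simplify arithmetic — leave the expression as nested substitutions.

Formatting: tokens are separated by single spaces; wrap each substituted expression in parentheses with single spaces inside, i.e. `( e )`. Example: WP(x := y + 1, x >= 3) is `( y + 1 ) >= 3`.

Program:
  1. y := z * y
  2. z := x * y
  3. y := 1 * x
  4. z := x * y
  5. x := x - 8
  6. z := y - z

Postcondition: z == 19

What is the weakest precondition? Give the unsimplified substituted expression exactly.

Answer: ( ( 1 * x ) - ( x * ( 1 * x ) ) ) == 19

Derivation:
post: z == 19
stmt 6: z := y - z  -- replace 1 occurrence(s) of z with (y - z)
  => ( y - z ) == 19
stmt 5: x := x - 8  -- replace 0 occurrence(s) of x with (x - 8)
  => ( y - z ) == 19
stmt 4: z := x * y  -- replace 1 occurrence(s) of z with (x * y)
  => ( y - ( x * y ) ) == 19
stmt 3: y := 1 * x  -- replace 2 occurrence(s) of y with (1 * x)
  => ( ( 1 * x ) - ( x * ( 1 * x ) ) ) == 19
stmt 2: z := x * y  -- replace 0 occurrence(s) of z with (x * y)
  => ( ( 1 * x ) - ( x * ( 1 * x ) ) ) == 19
stmt 1: y := z * y  -- replace 0 occurrence(s) of y with (z * y)
  => ( ( 1 * x ) - ( x * ( 1 * x ) ) ) == 19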